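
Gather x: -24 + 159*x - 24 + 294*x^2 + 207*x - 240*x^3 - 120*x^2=-240*x^3 + 174*x^2 + 366*x - 48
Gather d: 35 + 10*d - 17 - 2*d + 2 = 8*d + 20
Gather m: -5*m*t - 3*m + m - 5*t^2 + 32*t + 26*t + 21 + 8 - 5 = m*(-5*t - 2) - 5*t^2 + 58*t + 24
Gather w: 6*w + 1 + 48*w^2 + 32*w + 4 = 48*w^2 + 38*w + 5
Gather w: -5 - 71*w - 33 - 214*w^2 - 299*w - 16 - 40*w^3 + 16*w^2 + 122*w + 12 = -40*w^3 - 198*w^2 - 248*w - 42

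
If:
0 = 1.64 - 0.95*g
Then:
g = 1.73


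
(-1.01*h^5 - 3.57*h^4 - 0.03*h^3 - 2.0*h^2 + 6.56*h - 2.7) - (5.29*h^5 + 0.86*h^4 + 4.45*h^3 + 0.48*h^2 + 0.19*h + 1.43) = -6.3*h^5 - 4.43*h^4 - 4.48*h^3 - 2.48*h^2 + 6.37*h - 4.13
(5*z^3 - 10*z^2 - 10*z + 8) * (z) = 5*z^4 - 10*z^3 - 10*z^2 + 8*z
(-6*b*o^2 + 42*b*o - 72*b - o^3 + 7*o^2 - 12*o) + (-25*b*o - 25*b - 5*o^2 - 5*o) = -6*b*o^2 + 17*b*o - 97*b - o^3 + 2*o^2 - 17*o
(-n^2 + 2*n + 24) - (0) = -n^2 + 2*n + 24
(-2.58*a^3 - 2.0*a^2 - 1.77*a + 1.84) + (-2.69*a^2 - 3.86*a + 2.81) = -2.58*a^3 - 4.69*a^2 - 5.63*a + 4.65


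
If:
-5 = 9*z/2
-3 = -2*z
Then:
No Solution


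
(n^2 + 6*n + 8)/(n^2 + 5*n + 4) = (n + 2)/(n + 1)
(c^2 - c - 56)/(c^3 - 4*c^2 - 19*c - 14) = (-c^2 + c + 56)/(-c^3 + 4*c^2 + 19*c + 14)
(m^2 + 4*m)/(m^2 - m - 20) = m/(m - 5)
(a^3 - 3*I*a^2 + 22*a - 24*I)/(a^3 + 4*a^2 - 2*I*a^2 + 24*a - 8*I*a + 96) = (a - I)/(a + 4)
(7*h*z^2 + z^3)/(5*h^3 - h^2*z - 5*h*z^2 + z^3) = z^2*(7*h + z)/(5*h^3 - h^2*z - 5*h*z^2 + z^3)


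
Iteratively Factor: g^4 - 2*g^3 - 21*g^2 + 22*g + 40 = (g + 1)*(g^3 - 3*g^2 - 18*g + 40) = (g - 5)*(g + 1)*(g^2 + 2*g - 8) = (g - 5)*(g + 1)*(g + 4)*(g - 2)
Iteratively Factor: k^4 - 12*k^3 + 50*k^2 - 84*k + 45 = (k - 5)*(k^3 - 7*k^2 + 15*k - 9) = (k - 5)*(k - 3)*(k^2 - 4*k + 3) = (k - 5)*(k - 3)*(k - 1)*(k - 3)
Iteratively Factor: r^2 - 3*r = (r)*(r - 3)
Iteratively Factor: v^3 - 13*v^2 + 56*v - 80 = (v - 4)*(v^2 - 9*v + 20) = (v - 5)*(v - 4)*(v - 4)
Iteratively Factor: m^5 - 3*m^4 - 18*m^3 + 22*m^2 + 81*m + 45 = (m + 1)*(m^4 - 4*m^3 - 14*m^2 + 36*m + 45) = (m + 1)^2*(m^3 - 5*m^2 - 9*m + 45) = (m - 5)*(m + 1)^2*(m^2 - 9) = (m - 5)*(m - 3)*(m + 1)^2*(m + 3)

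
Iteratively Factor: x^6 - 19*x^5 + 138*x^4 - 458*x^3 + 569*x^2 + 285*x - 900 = (x - 3)*(x^5 - 16*x^4 + 90*x^3 - 188*x^2 + 5*x + 300) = (x - 5)*(x - 3)*(x^4 - 11*x^3 + 35*x^2 - 13*x - 60) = (x - 5)^2*(x - 3)*(x^3 - 6*x^2 + 5*x + 12) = (x - 5)^2*(x - 4)*(x - 3)*(x^2 - 2*x - 3) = (x - 5)^2*(x - 4)*(x - 3)^2*(x + 1)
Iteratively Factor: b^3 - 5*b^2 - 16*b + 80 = (b - 4)*(b^2 - b - 20) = (b - 5)*(b - 4)*(b + 4)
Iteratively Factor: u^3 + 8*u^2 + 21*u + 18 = (u + 3)*(u^2 + 5*u + 6) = (u + 3)^2*(u + 2)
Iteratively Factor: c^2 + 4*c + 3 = (c + 1)*(c + 3)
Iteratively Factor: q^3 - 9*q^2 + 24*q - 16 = (q - 1)*(q^2 - 8*q + 16) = (q - 4)*(q - 1)*(q - 4)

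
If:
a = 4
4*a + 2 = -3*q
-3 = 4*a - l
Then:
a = 4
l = 19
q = -6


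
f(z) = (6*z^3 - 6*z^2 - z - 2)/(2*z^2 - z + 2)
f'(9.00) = 3.06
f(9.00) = 25.01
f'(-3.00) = 3.28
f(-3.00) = -9.35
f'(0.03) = -1.14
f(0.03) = -1.03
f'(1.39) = 3.56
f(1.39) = 0.25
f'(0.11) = -1.43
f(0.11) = -1.14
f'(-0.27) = 0.66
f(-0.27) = -0.95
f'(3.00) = 3.43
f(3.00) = 6.06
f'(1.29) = 3.44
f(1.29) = -0.10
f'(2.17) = 3.65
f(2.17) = 3.12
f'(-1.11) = 3.30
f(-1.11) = -2.96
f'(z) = (1 - 4*z)*(6*z^3 - 6*z^2 - z - 2)/(2*z^2 - z + 2)^2 + (18*z^2 - 12*z - 1)/(2*z^2 - z + 2)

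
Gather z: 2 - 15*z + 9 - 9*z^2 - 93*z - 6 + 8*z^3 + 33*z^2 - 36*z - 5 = 8*z^3 + 24*z^2 - 144*z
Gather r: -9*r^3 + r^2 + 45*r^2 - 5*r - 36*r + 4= -9*r^3 + 46*r^2 - 41*r + 4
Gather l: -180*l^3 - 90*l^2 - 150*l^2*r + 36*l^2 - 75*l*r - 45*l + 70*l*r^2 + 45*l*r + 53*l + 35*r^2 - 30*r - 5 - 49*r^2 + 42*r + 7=-180*l^3 + l^2*(-150*r - 54) + l*(70*r^2 - 30*r + 8) - 14*r^2 + 12*r + 2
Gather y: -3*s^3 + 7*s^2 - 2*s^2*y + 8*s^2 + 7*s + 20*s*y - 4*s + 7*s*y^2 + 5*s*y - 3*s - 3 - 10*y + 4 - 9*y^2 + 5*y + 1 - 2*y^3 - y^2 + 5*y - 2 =-3*s^3 + 15*s^2 - 2*y^3 + y^2*(7*s - 10) + y*(-2*s^2 + 25*s)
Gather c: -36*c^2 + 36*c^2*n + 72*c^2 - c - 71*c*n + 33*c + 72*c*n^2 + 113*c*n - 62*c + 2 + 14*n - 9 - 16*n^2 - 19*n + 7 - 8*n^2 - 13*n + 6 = c^2*(36*n + 36) + c*(72*n^2 + 42*n - 30) - 24*n^2 - 18*n + 6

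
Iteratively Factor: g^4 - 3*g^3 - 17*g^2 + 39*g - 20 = (g - 5)*(g^3 + 2*g^2 - 7*g + 4) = (g - 5)*(g + 4)*(g^2 - 2*g + 1) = (g - 5)*(g - 1)*(g + 4)*(g - 1)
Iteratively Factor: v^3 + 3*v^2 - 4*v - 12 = (v + 3)*(v^2 - 4) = (v + 2)*(v + 3)*(v - 2)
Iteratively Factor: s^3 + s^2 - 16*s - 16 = (s + 1)*(s^2 - 16) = (s + 1)*(s + 4)*(s - 4)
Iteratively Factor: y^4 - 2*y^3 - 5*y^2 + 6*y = (y + 2)*(y^3 - 4*y^2 + 3*y) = (y - 1)*(y + 2)*(y^2 - 3*y) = y*(y - 1)*(y + 2)*(y - 3)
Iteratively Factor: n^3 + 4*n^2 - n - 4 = (n + 4)*(n^2 - 1) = (n - 1)*(n + 4)*(n + 1)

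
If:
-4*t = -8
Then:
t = 2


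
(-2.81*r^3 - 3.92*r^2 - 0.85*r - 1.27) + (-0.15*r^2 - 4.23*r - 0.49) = -2.81*r^3 - 4.07*r^2 - 5.08*r - 1.76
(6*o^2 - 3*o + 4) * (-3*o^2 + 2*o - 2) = -18*o^4 + 21*o^3 - 30*o^2 + 14*o - 8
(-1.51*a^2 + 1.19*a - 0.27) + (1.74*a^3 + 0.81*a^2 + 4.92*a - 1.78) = 1.74*a^3 - 0.7*a^2 + 6.11*a - 2.05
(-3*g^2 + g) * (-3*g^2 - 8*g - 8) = 9*g^4 + 21*g^3 + 16*g^2 - 8*g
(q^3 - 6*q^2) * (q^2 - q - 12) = q^5 - 7*q^4 - 6*q^3 + 72*q^2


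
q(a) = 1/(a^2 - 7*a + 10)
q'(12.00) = 0.00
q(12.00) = 0.01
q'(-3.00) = 0.01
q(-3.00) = 0.02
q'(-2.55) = 0.01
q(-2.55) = 0.03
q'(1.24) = 0.55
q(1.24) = 0.35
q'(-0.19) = 0.06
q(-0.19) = 0.09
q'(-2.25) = 0.01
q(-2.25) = 0.03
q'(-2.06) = 0.01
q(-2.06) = 0.03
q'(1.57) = 1.77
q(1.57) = 0.68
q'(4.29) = -0.60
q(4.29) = -0.62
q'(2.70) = 0.62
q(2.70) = -0.62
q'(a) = (7 - 2*a)/(a^2 - 7*a + 10)^2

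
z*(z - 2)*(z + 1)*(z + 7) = z^4 + 6*z^3 - 9*z^2 - 14*z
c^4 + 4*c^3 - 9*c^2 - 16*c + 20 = (c - 2)*(c - 1)*(c + 2)*(c + 5)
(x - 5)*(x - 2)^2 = x^3 - 9*x^2 + 24*x - 20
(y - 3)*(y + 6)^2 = y^3 + 9*y^2 - 108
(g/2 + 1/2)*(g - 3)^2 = g^3/2 - 5*g^2/2 + 3*g/2 + 9/2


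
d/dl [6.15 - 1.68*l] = -1.68000000000000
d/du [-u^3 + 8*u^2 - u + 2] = -3*u^2 + 16*u - 1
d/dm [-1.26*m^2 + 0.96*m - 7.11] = 0.96 - 2.52*m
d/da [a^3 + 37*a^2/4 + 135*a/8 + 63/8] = 3*a^2 + 37*a/2 + 135/8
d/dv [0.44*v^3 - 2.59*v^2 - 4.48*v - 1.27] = 1.32*v^2 - 5.18*v - 4.48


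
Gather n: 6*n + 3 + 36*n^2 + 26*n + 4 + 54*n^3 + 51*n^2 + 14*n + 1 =54*n^3 + 87*n^2 + 46*n + 8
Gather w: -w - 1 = -w - 1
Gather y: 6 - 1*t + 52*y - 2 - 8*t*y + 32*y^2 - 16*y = -t + 32*y^2 + y*(36 - 8*t) + 4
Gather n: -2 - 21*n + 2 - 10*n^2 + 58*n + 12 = -10*n^2 + 37*n + 12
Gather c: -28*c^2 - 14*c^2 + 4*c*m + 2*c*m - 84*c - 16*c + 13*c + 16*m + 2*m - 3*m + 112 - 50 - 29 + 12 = -42*c^2 + c*(6*m - 87) + 15*m + 45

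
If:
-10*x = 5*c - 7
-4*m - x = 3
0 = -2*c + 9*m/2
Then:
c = -333/115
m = -148/115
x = 247/115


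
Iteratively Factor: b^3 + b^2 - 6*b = (b - 2)*(b^2 + 3*b) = b*(b - 2)*(b + 3)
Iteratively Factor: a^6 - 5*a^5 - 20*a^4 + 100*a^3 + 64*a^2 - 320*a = (a - 4)*(a^5 - a^4 - 24*a^3 + 4*a^2 + 80*a) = (a - 4)*(a - 2)*(a^4 + a^3 - 22*a^2 - 40*a) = (a - 4)*(a - 2)*(a + 2)*(a^3 - a^2 - 20*a) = (a - 5)*(a - 4)*(a - 2)*(a + 2)*(a^2 + 4*a) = (a - 5)*(a - 4)*(a - 2)*(a + 2)*(a + 4)*(a)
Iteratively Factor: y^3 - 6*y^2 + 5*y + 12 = (y + 1)*(y^2 - 7*y + 12) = (y - 3)*(y + 1)*(y - 4)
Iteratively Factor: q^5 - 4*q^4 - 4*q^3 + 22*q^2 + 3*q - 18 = (q + 1)*(q^4 - 5*q^3 + q^2 + 21*q - 18) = (q - 3)*(q + 1)*(q^3 - 2*q^2 - 5*q + 6) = (q - 3)*(q - 1)*(q + 1)*(q^2 - q - 6) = (q - 3)^2*(q - 1)*(q + 1)*(q + 2)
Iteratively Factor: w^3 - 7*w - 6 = (w + 2)*(w^2 - 2*w - 3) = (w - 3)*(w + 2)*(w + 1)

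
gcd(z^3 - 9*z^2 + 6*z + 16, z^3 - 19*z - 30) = 1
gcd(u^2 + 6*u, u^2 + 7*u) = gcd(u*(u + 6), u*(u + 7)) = u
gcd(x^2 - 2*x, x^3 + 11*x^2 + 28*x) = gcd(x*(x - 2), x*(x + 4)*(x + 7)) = x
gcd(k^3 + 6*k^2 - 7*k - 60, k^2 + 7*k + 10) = k + 5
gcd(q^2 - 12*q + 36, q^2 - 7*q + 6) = q - 6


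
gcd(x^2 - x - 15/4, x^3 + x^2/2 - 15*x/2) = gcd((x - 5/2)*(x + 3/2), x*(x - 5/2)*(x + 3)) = x - 5/2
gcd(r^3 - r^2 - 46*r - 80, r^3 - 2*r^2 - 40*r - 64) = r^2 - 6*r - 16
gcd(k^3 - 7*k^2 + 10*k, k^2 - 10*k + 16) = k - 2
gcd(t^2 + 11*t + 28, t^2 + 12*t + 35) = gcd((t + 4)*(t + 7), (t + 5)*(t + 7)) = t + 7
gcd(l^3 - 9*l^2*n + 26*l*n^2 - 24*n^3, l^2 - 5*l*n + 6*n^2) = l^2 - 5*l*n + 6*n^2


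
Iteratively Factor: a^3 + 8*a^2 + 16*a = (a + 4)*(a^2 + 4*a) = a*(a + 4)*(a + 4)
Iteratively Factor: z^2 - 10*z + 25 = (z - 5)*(z - 5)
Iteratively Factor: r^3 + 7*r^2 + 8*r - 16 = (r - 1)*(r^2 + 8*r + 16) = (r - 1)*(r + 4)*(r + 4)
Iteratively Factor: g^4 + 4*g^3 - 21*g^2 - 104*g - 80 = (g + 4)*(g^3 - 21*g - 20) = (g - 5)*(g + 4)*(g^2 + 5*g + 4) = (g - 5)*(g + 1)*(g + 4)*(g + 4)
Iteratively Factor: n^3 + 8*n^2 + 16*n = (n + 4)*(n^2 + 4*n) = (n + 4)^2*(n)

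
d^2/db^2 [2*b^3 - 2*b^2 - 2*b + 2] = 12*b - 4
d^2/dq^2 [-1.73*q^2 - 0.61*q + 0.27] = -3.46000000000000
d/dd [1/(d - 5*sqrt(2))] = -1/(d - 5*sqrt(2))^2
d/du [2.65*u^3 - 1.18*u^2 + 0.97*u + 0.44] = 7.95*u^2 - 2.36*u + 0.97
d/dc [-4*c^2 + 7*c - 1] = 7 - 8*c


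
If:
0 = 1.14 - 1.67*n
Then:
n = 0.68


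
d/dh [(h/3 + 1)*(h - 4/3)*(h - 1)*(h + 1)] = 4*h^3/3 + 5*h^2/3 - 10*h/3 - 5/9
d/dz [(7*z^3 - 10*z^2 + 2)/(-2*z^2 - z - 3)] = (-14*z^4 - 14*z^3 - 53*z^2 + 68*z + 2)/(4*z^4 + 4*z^3 + 13*z^2 + 6*z + 9)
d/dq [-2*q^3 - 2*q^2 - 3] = 2*q*(-3*q - 2)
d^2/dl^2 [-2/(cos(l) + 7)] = 2*(cos(l)^2 - 7*cos(l) - 2)/(cos(l) + 7)^3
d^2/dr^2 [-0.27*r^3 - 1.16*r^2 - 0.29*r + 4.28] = -1.62*r - 2.32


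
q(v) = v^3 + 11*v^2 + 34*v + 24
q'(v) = 3*v^2 + 22*v + 34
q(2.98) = 249.47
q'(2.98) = 126.20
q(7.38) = 1275.98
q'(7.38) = 359.75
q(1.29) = 88.31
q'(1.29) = 67.37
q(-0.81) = 3.15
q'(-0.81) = 18.15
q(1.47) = 100.93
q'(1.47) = 72.82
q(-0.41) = 11.84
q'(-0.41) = 25.48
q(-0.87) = 2.09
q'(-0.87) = 17.13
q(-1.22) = -2.92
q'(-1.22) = 11.63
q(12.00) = 3744.00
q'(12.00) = 730.00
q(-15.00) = -1386.00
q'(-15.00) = 379.00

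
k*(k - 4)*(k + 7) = k^3 + 3*k^2 - 28*k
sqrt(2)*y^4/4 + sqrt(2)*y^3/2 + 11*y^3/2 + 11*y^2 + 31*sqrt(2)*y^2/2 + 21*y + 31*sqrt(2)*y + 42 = (y/2 + 1)*(y + 3*sqrt(2))*(y + 7*sqrt(2))*(sqrt(2)*y/2 + 1)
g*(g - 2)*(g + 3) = g^3 + g^2 - 6*g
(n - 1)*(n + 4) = n^2 + 3*n - 4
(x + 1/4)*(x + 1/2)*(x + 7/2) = x^3 + 17*x^2/4 + 11*x/4 + 7/16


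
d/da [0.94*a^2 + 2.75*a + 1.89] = 1.88*a + 2.75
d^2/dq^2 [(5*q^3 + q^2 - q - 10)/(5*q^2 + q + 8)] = 6*(-75*q^3 - 250*q^2 + 310*q + 154)/(125*q^6 + 75*q^5 + 615*q^4 + 241*q^3 + 984*q^2 + 192*q + 512)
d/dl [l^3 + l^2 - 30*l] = 3*l^2 + 2*l - 30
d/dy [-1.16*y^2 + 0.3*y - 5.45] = 0.3 - 2.32*y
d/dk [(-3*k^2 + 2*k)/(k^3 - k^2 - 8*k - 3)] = (-k*(3*k - 2)*(-3*k^2 + 2*k + 8) + 2*(3*k - 1)*(-k^3 + k^2 + 8*k + 3))/(-k^3 + k^2 + 8*k + 3)^2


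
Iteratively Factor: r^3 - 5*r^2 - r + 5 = (r - 1)*(r^2 - 4*r - 5) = (r - 1)*(r + 1)*(r - 5)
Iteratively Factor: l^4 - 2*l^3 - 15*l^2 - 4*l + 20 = (l - 1)*(l^3 - l^2 - 16*l - 20) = (l - 1)*(l + 2)*(l^2 - 3*l - 10) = (l - 5)*(l - 1)*(l + 2)*(l + 2)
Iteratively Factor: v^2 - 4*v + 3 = (v - 1)*(v - 3)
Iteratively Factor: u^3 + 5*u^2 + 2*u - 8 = (u - 1)*(u^2 + 6*u + 8) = (u - 1)*(u + 2)*(u + 4)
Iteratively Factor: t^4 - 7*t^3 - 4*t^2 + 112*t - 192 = (t - 4)*(t^3 - 3*t^2 - 16*t + 48) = (t - 4)*(t + 4)*(t^2 - 7*t + 12) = (t - 4)^2*(t + 4)*(t - 3)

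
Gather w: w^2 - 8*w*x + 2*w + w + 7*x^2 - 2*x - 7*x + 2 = w^2 + w*(3 - 8*x) + 7*x^2 - 9*x + 2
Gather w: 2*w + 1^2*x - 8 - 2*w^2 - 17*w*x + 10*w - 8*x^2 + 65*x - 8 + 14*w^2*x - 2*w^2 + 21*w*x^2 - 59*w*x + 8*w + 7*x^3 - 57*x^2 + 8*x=w^2*(14*x - 4) + w*(21*x^2 - 76*x + 20) + 7*x^3 - 65*x^2 + 74*x - 16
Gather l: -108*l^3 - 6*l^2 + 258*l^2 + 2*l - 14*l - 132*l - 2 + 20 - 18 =-108*l^3 + 252*l^2 - 144*l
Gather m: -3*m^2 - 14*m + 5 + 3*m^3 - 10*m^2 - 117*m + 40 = 3*m^3 - 13*m^2 - 131*m + 45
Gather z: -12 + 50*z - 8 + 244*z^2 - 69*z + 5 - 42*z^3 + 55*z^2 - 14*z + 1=-42*z^3 + 299*z^2 - 33*z - 14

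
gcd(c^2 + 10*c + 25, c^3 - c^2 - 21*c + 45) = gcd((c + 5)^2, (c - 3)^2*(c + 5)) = c + 5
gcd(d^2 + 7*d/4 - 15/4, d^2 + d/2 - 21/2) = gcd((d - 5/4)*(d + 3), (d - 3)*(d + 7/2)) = 1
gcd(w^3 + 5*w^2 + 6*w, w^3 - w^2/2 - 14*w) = w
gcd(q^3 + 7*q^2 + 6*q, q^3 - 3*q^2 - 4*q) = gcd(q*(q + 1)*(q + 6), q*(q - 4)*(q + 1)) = q^2 + q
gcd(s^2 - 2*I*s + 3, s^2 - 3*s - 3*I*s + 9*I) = s - 3*I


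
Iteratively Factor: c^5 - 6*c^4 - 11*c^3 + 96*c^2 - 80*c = (c - 1)*(c^4 - 5*c^3 - 16*c^2 + 80*c) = (c - 4)*(c - 1)*(c^3 - c^2 - 20*c) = c*(c - 4)*(c - 1)*(c^2 - c - 20) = c*(c - 5)*(c - 4)*(c - 1)*(c + 4)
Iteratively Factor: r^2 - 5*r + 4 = (r - 4)*(r - 1)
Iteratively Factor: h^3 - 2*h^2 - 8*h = (h - 4)*(h^2 + 2*h) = h*(h - 4)*(h + 2)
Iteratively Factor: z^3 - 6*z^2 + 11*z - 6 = (z - 2)*(z^2 - 4*z + 3) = (z - 2)*(z - 1)*(z - 3)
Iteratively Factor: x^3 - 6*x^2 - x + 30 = (x - 3)*(x^2 - 3*x - 10) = (x - 3)*(x + 2)*(x - 5)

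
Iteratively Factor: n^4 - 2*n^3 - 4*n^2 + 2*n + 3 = (n + 1)*(n^3 - 3*n^2 - n + 3) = (n - 3)*(n + 1)*(n^2 - 1) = (n - 3)*(n + 1)^2*(n - 1)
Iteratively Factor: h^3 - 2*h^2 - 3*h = (h)*(h^2 - 2*h - 3) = h*(h + 1)*(h - 3)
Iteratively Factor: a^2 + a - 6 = (a - 2)*(a + 3)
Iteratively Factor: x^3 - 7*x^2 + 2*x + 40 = (x - 4)*(x^2 - 3*x - 10) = (x - 4)*(x + 2)*(x - 5)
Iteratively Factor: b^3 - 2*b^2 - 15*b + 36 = (b + 4)*(b^2 - 6*b + 9) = (b - 3)*(b + 4)*(b - 3)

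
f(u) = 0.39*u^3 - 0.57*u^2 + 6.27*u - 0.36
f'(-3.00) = 20.22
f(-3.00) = -34.83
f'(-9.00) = 111.30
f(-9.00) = -387.27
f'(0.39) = 6.00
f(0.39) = 2.02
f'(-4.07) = 30.29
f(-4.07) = -61.61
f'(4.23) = 22.38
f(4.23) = 45.48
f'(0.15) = 6.13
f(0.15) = 0.57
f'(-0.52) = 7.18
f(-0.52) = -3.83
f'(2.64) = 11.41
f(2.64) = 19.40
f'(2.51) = 10.78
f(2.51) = 17.95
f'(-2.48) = 16.29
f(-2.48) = -25.36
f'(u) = 1.17*u^2 - 1.14*u + 6.27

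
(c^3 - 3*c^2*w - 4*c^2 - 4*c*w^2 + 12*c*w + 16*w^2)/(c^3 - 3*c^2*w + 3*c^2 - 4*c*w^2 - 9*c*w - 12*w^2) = (c - 4)/(c + 3)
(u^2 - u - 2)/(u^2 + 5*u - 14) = (u + 1)/(u + 7)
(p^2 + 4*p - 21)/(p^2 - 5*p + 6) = (p + 7)/(p - 2)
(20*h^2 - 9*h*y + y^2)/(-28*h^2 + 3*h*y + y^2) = (-5*h + y)/(7*h + y)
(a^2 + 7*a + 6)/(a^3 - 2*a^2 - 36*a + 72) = (a + 1)/(a^2 - 8*a + 12)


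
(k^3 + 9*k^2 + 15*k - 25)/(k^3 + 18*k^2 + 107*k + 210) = (k^2 + 4*k - 5)/(k^2 + 13*k + 42)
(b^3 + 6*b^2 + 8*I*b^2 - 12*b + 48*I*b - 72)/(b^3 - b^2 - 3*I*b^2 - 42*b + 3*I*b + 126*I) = (b^2 + 8*I*b - 12)/(b^2 - b*(7 + 3*I) + 21*I)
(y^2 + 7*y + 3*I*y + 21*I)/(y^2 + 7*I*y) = (y^2 + y*(7 + 3*I) + 21*I)/(y*(y + 7*I))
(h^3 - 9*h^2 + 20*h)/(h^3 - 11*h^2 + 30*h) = (h - 4)/(h - 6)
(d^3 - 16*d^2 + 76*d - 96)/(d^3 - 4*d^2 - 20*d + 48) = (d - 8)/(d + 4)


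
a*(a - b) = a^2 - a*b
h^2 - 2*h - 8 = (h - 4)*(h + 2)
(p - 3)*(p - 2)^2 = p^3 - 7*p^2 + 16*p - 12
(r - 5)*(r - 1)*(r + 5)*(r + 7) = r^4 + 6*r^3 - 32*r^2 - 150*r + 175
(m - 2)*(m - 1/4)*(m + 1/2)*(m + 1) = m^4 - 3*m^3/4 - 19*m^2/8 - 3*m/8 + 1/4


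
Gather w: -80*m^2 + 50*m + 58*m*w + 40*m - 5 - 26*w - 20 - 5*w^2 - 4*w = -80*m^2 + 90*m - 5*w^2 + w*(58*m - 30) - 25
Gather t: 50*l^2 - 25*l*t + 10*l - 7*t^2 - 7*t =50*l^2 + 10*l - 7*t^2 + t*(-25*l - 7)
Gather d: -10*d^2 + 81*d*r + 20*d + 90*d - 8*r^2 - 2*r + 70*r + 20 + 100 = -10*d^2 + d*(81*r + 110) - 8*r^2 + 68*r + 120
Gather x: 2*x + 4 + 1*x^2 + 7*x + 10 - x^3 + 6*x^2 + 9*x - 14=-x^3 + 7*x^2 + 18*x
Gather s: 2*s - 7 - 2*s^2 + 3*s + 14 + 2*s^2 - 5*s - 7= 0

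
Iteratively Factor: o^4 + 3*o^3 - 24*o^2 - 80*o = (o + 4)*(o^3 - o^2 - 20*o) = (o + 4)^2*(o^2 - 5*o) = (o - 5)*(o + 4)^2*(o)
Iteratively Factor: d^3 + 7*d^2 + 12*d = (d + 3)*(d^2 + 4*d) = (d + 3)*(d + 4)*(d)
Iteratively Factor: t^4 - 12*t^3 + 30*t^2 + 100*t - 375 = (t - 5)*(t^3 - 7*t^2 - 5*t + 75) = (t - 5)*(t + 3)*(t^2 - 10*t + 25) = (t - 5)^2*(t + 3)*(t - 5)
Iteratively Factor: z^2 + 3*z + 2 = (z + 2)*(z + 1)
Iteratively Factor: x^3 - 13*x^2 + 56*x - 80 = (x - 5)*(x^2 - 8*x + 16) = (x - 5)*(x - 4)*(x - 4)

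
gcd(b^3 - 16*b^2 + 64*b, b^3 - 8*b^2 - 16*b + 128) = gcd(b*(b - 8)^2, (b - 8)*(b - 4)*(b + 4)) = b - 8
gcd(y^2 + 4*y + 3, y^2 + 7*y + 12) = y + 3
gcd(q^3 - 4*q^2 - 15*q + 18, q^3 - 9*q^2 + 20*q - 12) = q^2 - 7*q + 6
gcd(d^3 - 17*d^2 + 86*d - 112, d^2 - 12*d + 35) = d - 7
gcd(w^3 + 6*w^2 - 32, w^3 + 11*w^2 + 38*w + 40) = w + 4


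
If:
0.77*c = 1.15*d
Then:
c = 1.49350649350649*d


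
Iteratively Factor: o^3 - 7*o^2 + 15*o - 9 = (o - 3)*(o^2 - 4*o + 3) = (o - 3)^2*(o - 1)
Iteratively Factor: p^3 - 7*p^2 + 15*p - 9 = (p - 3)*(p^2 - 4*p + 3) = (p - 3)*(p - 1)*(p - 3)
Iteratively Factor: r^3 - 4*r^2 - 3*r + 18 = (r - 3)*(r^2 - r - 6) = (r - 3)*(r + 2)*(r - 3)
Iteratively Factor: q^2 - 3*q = (q - 3)*(q)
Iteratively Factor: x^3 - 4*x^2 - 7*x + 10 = (x - 5)*(x^2 + x - 2) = (x - 5)*(x + 2)*(x - 1)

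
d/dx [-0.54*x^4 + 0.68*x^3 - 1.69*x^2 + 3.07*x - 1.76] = -2.16*x^3 + 2.04*x^2 - 3.38*x + 3.07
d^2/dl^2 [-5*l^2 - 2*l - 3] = -10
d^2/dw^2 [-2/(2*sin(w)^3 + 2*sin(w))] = (9*sin(w)^3 - 10*sin(w) - 5/sin(w) - 2/sin(w)^3)/(sin(w)^2 + 1)^3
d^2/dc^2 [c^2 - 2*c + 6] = 2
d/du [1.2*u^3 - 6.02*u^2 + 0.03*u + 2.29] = 3.6*u^2 - 12.04*u + 0.03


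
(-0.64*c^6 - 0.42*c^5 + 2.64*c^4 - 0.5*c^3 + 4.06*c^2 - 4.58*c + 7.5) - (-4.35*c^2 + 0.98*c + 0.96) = -0.64*c^6 - 0.42*c^5 + 2.64*c^4 - 0.5*c^3 + 8.41*c^2 - 5.56*c + 6.54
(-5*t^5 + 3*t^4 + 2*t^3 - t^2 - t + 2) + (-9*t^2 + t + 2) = -5*t^5 + 3*t^4 + 2*t^3 - 10*t^2 + 4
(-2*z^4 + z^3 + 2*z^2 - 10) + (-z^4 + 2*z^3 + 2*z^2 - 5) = -3*z^4 + 3*z^3 + 4*z^2 - 15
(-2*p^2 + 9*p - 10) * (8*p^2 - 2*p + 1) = -16*p^4 + 76*p^3 - 100*p^2 + 29*p - 10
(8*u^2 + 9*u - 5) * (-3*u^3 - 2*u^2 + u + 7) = -24*u^5 - 43*u^4 + 5*u^3 + 75*u^2 + 58*u - 35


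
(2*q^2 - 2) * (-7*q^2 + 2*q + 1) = -14*q^4 + 4*q^3 + 16*q^2 - 4*q - 2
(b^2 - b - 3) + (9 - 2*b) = b^2 - 3*b + 6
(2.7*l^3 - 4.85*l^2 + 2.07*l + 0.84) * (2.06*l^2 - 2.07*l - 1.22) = 5.562*l^5 - 15.58*l^4 + 11.0097*l^3 + 3.3625*l^2 - 4.2642*l - 1.0248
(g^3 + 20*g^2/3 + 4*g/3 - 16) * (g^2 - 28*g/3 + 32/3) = g^5 - 8*g^4/3 - 452*g^3/9 + 128*g^2/3 + 1472*g/9 - 512/3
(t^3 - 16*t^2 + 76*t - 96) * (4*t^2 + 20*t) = 4*t^5 - 44*t^4 - 16*t^3 + 1136*t^2 - 1920*t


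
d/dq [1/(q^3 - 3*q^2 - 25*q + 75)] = (-3*q^2 + 6*q + 25)/(q^3 - 3*q^2 - 25*q + 75)^2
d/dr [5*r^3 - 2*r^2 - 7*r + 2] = 15*r^2 - 4*r - 7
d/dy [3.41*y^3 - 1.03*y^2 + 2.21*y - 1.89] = 10.23*y^2 - 2.06*y + 2.21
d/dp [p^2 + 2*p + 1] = 2*p + 2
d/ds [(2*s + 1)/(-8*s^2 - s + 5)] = (-16*s^2 - 2*s + (2*s + 1)*(16*s + 1) + 10)/(8*s^2 + s - 5)^2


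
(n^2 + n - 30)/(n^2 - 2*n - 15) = (n + 6)/(n + 3)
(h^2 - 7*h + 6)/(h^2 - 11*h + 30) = (h - 1)/(h - 5)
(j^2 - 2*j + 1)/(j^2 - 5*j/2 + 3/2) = 2*(j - 1)/(2*j - 3)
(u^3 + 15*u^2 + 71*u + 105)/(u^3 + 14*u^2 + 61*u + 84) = (u + 5)/(u + 4)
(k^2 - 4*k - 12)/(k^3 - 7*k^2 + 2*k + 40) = (k - 6)/(k^2 - 9*k + 20)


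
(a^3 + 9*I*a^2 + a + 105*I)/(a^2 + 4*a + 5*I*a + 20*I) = (a^2 + 4*I*a + 21)/(a + 4)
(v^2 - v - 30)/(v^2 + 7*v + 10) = (v - 6)/(v + 2)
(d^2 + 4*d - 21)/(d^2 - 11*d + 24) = (d + 7)/(d - 8)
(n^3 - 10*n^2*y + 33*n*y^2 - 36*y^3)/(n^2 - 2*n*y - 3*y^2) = (n^2 - 7*n*y + 12*y^2)/(n + y)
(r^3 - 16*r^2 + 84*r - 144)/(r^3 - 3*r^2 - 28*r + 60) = (r^2 - 10*r + 24)/(r^2 + 3*r - 10)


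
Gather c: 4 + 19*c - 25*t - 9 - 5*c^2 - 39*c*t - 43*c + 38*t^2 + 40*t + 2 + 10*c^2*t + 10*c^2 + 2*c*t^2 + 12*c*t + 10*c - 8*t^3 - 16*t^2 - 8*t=c^2*(10*t + 5) + c*(2*t^2 - 27*t - 14) - 8*t^3 + 22*t^2 + 7*t - 3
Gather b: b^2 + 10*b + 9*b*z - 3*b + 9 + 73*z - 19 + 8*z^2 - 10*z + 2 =b^2 + b*(9*z + 7) + 8*z^2 + 63*z - 8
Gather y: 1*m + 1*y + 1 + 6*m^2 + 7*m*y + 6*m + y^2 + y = 6*m^2 + 7*m + y^2 + y*(7*m + 2) + 1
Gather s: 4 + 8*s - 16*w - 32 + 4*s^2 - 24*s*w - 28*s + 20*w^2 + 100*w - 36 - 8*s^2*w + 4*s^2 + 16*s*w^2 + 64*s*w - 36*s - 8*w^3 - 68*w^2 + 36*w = s^2*(8 - 8*w) + s*(16*w^2 + 40*w - 56) - 8*w^3 - 48*w^2 + 120*w - 64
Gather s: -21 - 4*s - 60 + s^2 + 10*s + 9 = s^2 + 6*s - 72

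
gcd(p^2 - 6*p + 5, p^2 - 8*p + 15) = p - 5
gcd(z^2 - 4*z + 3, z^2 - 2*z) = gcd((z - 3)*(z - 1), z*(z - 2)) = 1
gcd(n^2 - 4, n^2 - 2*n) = n - 2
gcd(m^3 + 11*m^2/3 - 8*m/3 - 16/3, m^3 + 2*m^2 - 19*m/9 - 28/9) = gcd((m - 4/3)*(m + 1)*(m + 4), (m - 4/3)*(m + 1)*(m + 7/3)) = m^2 - m/3 - 4/3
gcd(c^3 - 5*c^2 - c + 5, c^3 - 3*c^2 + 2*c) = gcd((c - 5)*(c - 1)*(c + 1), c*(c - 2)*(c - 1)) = c - 1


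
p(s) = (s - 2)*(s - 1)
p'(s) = 2*s - 3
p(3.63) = 4.29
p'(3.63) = 4.26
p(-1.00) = 6.00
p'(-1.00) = -5.00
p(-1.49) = 8.69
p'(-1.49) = -5.98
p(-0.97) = 5.85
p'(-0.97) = -4.94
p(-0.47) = 3.63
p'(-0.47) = -3.94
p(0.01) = 1.97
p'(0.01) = -2.98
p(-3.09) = 20.82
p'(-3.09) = -9.18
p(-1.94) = 11.58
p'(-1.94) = -6.88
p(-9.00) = 110.00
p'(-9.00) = -21.00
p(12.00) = 110.00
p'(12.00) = 21.00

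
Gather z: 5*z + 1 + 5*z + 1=10*z + 2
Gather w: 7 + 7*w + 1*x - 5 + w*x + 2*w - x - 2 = w*(x + 9)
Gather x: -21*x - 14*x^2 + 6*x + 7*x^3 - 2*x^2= 7*x^3 - 16*x^2 - 15*x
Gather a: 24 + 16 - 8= 32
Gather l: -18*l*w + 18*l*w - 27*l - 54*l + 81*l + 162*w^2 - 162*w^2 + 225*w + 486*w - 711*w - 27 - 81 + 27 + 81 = 0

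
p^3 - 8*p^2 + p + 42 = (p - 7)*(p - 3)*(p + 2)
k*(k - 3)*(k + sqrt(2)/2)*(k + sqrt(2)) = k^4 - 3*k^3 + 3*sqrt(2)*k^3/2 - 9*sqrt(2)*k^2/2 + k^2 - 3*k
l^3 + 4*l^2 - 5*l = l*(l - 1)*(l + 5)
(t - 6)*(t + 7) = t^2 + t - 42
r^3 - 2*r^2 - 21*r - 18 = (r - 6)*(r + 1)*(r + 3)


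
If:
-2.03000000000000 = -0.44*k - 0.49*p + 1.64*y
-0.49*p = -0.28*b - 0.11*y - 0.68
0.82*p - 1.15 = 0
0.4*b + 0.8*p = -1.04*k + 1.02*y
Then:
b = 0.65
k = -2.89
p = 1.40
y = -1.60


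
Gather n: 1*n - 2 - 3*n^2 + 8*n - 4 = -3*n^2 + 9*n - 6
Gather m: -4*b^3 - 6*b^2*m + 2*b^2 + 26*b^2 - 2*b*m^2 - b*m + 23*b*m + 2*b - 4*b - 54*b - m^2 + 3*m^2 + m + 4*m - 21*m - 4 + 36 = -4*b^3 + 28*b^2 - 56*b + m^2*(2 - 2*b) + m*(-6*b^2 + 22*b - 16) + 32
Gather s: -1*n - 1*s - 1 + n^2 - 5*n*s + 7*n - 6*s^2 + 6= n^2 + 6*n - 6*s^2 + s*(-5*n - 1) + 5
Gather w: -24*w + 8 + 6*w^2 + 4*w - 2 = 6*w^2 - 20*w + 6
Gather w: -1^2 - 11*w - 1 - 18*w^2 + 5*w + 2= -18*w^2 - 6*w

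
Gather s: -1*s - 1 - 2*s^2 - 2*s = -2*s^2 - 3*s - 1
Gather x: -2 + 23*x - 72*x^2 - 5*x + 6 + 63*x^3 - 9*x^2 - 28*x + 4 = 63*x^3 - 81*x^2 - 10*x + 8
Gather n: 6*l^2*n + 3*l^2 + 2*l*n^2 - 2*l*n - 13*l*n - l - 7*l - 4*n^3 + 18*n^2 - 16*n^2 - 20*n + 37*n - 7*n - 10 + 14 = 3*l^2 - 8*l - 4*n^3 + n^2*(2*l + 2) + n*(6*l^2 - 15*l + 10) + 4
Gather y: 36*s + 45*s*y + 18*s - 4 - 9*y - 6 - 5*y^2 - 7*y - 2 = 54*s - 5*y^2 + y*(45*s - 16) - 12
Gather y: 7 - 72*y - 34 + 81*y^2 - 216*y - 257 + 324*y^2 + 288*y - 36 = 405*y^2 - 320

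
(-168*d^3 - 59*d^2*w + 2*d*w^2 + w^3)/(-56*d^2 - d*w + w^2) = 3*d + w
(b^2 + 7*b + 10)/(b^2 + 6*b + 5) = (b + 2)/(b + 1)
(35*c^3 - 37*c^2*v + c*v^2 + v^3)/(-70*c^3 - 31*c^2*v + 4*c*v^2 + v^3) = (-c + v)/(2*c + v)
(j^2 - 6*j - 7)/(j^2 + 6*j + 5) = (j - 7)/(j + 5)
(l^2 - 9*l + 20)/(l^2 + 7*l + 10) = (l^2 - 9*l + 20)/(l^2 + 7*l + 10)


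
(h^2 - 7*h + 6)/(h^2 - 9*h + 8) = (h - 6)/(h - 8)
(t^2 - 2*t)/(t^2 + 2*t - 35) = t*(t - 2)/(t^2 + 2*t - 35)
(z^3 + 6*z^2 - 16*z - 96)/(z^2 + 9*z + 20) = (z^2 + 2*z - 24)/(z + 5)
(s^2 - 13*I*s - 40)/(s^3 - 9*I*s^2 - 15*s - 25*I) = (s - 8*I)/(s^2 - 4*I*s + 5)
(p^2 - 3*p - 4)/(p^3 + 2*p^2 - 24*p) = (p + 1)/(p*(p + 6))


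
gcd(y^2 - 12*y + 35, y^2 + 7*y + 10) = 1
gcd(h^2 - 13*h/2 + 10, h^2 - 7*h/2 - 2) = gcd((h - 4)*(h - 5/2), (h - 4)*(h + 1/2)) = h - 4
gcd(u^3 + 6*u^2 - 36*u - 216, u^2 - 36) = u^2 - 36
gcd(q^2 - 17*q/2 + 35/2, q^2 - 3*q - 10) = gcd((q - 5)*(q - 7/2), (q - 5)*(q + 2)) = q - 5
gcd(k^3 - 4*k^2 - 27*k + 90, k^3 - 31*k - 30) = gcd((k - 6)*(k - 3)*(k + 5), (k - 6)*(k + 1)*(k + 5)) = k^2 - k - 30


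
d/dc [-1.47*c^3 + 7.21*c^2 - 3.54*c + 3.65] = -4.41*c^2 + 14.42*c - 3.54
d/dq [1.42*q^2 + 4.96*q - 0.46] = 2.84*q + 4.96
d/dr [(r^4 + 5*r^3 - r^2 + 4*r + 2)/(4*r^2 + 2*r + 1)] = r*(8*r^4 + 26*r^3 + 24*r^2 - 3*r - 18)/(16*r^4 + 16*r^3 + 12*r^2 + 4*r + 1)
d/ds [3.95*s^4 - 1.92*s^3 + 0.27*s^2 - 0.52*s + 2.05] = 15.8*s^3 - 5.76*s^2 + 0.54*s - 0.52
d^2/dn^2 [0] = 0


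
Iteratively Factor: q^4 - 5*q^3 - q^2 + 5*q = (q - 1)*(q^3 - 4*q^2 - 5*q) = q*(q - 1)*(q^2 - 4*q - 5) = q*(q - 5)*(q - 1)*(q + 1)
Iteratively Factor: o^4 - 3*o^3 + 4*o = (o)*(o^3 - 3*o^2 + 4) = o*(o - 2)*(o^2 - o - 2) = o*(o - 2)^2*(o + 1)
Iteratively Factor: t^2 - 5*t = (t)*(t - 5)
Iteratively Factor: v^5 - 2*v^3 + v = (v + 1)*(v^4 - v^3 - v^2 + v) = (v + 1)^2*(v^3 - 2*v^2 + v) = v*(v + 1)^2*(v^2 - 2*v + 1) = v*(v - 1)*(v + 1)^2*(v - 1)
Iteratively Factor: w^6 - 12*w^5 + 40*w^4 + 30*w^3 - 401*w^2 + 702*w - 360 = (w - 4)*(w^5 - 8*w^4 + 8*w^3 + 62*w^2 - 153*w + 90) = (w - 4)*(w + 3)*(w^4 - 11*w^3 + 41*w^2 - 61*w + 30) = (w - 5)*(w - 4)*(w + 3)*(w^3 - 6*w^2 + 11*w - 6) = (w - 5)*(w - 4)*(w - 3)*(w + 3)*(w^2 - 3*w + 2) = (w - 5)*(w - 4)*(w - 3)*(w - 2)*(w + 3)*(w - 1)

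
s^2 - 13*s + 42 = (s - 7)*(s - 6)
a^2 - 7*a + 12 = (a - 4)*(a - 3)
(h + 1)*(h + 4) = h^2 + 5*h + 4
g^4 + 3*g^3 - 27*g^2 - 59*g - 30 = (g - 5)*(g + 1)^2*(g + 6)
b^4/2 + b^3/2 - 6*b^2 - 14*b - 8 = (b/2 + 1)*(b - 4)*(b + 1)*(b + 2)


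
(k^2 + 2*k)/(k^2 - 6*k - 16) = k/(k - 8)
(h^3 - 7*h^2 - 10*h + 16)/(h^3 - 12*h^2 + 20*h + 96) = (h - 1)/(h - 6)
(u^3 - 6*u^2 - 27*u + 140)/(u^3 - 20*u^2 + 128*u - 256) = (u^2 - 2*u - 35)/(u^2 - 16*u + 64)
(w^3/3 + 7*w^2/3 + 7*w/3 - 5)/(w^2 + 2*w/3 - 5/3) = (w^2 + 8*w + 15)/(3*w + 5)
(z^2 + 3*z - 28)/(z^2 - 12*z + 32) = (z + 7)/(z - 8)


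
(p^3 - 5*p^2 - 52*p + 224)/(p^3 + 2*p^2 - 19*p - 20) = (p^2 - p - 56)/(p^2 + 6*p + 5)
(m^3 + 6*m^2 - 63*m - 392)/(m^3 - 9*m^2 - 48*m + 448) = (m + 7)/(m - 8)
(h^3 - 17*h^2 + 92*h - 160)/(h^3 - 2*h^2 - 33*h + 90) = (h^2 - 12*h + 32)/(h^2 + 3*h - 18)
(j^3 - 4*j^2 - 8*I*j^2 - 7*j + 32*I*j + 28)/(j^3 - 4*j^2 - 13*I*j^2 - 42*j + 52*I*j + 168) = (j - I)/(j - 6*I)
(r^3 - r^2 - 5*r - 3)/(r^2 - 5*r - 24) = (-r^3 + r^2 + 5*r + 3)/(-r^2 + 5*r + 24)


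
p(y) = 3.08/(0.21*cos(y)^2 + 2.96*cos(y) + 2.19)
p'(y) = 3.08*(0.42*sin(y)*cos(y) + 2.96*sin(y))/(0.21*cos(y)^2 + 2.96*cos(y) + 2.19)^2 = (1.2936*cos(y) + 9.1168)*sin(y)/(0.21*cos(y)^2 + 2.96*cos(y) + 2.19)^2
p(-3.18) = -5.52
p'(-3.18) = 0.96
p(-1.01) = 0.81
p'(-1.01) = -0.57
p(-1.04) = 0.82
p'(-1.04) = -0.60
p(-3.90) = 20.28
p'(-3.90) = 243.74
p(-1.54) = 1.35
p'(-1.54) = -1.76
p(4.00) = 8.93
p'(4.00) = -52.61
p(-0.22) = 0.58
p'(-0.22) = -0.08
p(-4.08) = 5.99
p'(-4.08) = 25.52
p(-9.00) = -9.26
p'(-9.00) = -29.57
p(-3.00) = -5.76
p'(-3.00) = -3.87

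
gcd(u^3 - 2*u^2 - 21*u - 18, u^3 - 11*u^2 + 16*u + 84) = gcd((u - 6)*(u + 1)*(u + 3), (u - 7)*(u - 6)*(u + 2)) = u - 6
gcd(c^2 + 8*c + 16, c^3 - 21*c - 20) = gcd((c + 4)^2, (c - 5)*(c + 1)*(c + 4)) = c + 4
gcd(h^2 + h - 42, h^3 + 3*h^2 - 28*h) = h + 7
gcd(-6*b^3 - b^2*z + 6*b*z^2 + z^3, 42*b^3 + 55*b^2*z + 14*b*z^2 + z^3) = 6*b^2 + 7*b*z + z^2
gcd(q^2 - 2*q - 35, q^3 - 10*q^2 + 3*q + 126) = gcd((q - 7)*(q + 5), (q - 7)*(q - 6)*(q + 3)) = q - 7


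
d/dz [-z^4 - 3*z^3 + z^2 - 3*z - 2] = -4*z^3 - 9*z^2 + 2*z - 3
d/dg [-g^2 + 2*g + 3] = 2 - 2*g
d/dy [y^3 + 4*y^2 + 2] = y*(3*y + 8)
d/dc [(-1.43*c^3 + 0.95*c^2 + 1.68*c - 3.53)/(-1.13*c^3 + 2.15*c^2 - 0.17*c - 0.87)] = (-2.001*c^4 + 4.283*c^3 - 12.0079*c^2 + 13.526*c - 2.0617)/(1.2769*c^6 - 4.859*c^5 + 5.0067*c^4 + 1.2352*c^3 - 3.7121*c^2 + 0.2958*c + 0.7569)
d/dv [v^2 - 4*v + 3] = 2*v - 4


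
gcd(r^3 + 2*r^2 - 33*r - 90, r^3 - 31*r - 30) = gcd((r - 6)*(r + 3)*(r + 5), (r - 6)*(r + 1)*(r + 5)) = r^2 - r - 30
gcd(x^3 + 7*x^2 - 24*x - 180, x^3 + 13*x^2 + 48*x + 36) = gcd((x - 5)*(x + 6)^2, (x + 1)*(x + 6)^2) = x^2 + 12*x + 36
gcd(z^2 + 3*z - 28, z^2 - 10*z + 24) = z - 4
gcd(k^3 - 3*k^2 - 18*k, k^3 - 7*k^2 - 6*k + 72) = k^2 - 3*k - 18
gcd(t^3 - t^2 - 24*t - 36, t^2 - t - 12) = t + 3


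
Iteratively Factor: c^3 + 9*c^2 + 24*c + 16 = (c + 4)*(c^2 + 5*c + 4) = (c + 4)^2*(c + 1)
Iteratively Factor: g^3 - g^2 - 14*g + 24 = (g - 2)*(g^2 + g - 12) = (g - 2)*(g + 4)*(g - 3)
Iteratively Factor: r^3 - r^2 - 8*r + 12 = (r - 2)*(r^2 + r - 6) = (r - 2)*(r + 3)*(r - 2)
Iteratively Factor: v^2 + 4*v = (v + 4)*(v)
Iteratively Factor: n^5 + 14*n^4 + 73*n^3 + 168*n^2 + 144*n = (n + 4)*(n^4 + 10*n^3 + 33*n^2 + 36*n) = (n + 3)*(n + 4)*(n^3 + 7*n^2 + 12*n) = (n + 3)*(n + 4)^2*(n^2 + 3*n) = (n + 3)^2*(n + 4)^2*(n)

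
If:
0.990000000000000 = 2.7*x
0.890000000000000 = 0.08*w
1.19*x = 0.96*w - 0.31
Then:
No Solution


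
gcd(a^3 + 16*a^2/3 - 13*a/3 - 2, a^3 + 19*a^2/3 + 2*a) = a^2 + 19*a/3 + 2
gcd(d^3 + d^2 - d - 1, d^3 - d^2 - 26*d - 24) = d + 1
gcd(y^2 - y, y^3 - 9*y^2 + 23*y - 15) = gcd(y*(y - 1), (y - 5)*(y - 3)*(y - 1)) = y - 1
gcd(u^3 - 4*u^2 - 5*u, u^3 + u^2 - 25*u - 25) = u^2 - 4*u - 5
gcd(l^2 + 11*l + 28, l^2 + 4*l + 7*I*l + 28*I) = l + 4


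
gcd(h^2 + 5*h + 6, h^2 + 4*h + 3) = h + 3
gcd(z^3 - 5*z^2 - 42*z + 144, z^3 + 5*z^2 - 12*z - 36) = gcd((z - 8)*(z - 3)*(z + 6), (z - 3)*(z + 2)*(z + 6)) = z^2 + 3*z - 18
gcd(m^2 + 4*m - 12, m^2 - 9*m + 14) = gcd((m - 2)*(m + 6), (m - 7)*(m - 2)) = m - 2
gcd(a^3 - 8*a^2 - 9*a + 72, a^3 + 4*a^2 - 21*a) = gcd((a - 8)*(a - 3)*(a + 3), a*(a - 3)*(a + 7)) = a - 3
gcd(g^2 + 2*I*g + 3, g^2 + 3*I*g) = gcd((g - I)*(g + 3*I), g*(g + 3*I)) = g + 3*I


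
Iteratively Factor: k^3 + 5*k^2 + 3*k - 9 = (k + 3)*(k^2 + 2*k - 3) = (k + 3)^2*(k - 1)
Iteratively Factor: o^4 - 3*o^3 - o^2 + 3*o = (o + 1)*(o^3 - 4*o^2 + 3*o) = o*(o + 1)*(o^2 - 4*o + 3) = o*(o - 1)*(o + 1)*(o - 3)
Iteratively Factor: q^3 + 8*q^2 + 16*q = (q + 4)*(q^2 + 4*q) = (q + 4)^2*(q)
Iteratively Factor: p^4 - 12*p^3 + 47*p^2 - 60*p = (p - 3)*(p^3 - 9*p^2 + 20*p) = (p - 4)*(p - 3)*(p^2 - 5*p) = (p - 5)*(p - 4)*(p - 3)*(p)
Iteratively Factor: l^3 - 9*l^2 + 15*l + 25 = (l - 5)*(l^2 - 4*l - 5) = (l - 5)^2*(l + 1)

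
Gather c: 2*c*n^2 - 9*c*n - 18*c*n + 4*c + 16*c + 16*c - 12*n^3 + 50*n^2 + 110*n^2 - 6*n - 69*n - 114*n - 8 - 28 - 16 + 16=c*(2*n^2 - 27*n + 36) - 12*n^3 + 160*n^2 - 189*n - 36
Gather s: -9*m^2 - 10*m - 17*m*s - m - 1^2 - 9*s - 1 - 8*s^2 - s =-9*m^2 - 11*m - 8*s^2 + s*(-17*m - 10) - 2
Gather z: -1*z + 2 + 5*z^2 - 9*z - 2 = 5*z^2 - 10*z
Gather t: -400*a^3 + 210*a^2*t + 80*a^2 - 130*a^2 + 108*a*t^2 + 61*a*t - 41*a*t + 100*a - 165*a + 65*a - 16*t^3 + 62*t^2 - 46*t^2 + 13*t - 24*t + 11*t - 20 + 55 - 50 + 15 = -400*a^3 - 50*a^2 - 16*t^3 + t^2*(108*a + 16) + t*(210*a^2 + 20*a)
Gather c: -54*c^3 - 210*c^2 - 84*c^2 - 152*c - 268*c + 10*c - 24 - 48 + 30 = -54*c^3 - 294*c^2 - 410*c - 42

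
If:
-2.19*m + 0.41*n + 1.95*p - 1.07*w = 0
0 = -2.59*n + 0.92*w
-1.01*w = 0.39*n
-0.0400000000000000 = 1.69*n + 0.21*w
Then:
No Solution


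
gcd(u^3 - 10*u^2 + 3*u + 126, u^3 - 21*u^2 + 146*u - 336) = u^2 - 13*u + 42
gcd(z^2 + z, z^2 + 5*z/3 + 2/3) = z + 1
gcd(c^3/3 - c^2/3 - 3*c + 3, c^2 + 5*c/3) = 1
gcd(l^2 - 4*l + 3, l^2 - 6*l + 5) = l - 1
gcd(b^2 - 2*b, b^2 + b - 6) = b - 2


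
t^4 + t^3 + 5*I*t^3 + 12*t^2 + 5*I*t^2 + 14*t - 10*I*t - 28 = (t - 1)*(t + 2)*(t - 2*I)*(t + 7*I)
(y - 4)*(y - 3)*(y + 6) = y^3 - y^2 - 30*y + 72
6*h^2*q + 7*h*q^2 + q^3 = q*(h + q)*(6*h + q)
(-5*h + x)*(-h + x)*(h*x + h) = 5*h^3*x + 5*h^3 - 6*h^2*x^2 - 6*h^2*x + h*x^3 + h*x^2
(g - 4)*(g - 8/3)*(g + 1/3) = g^3 - 19*g^2/3 + 76*g/9 + 32/9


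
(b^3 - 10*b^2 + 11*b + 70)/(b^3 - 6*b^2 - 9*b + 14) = (b - 5)/(b - 1)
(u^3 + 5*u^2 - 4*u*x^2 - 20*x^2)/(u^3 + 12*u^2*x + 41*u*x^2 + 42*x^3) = (u^2 - 2*u*x + 5*u - 10*x)/(u^2 + 10*u*x + 21*x^2)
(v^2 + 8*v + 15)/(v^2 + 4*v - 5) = (v + 3)/(v - 1)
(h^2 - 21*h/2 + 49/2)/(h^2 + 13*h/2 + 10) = (2*h^2 - 21*h + 49)/(2*h^2 + 13*h + 20)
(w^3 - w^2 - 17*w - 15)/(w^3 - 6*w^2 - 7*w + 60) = (w + 1)/(w - 4)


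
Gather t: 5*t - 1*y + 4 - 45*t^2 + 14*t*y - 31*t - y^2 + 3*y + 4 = -45*t^2 + t*(14*y - 26) - y^2 + 2*y + 8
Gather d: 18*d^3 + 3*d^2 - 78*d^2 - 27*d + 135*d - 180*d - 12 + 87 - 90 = 18*d^3 - 75*d^2 - 72*d - 15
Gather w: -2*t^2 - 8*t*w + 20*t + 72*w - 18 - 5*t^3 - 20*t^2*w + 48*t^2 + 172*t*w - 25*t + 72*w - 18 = -5*t^3 + 46*t^2 - 5*t + w*(-20*t^2 + 164*t + 144) - 36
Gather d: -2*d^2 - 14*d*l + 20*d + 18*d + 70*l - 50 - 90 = -2*d^2 + d*(38 - 14*l) + 70*l - 140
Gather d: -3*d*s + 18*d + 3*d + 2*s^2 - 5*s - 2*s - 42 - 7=d*(21 - 3*s) + 2*s^2 - 7*s - 49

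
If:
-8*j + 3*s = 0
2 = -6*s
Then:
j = -1/8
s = -1/3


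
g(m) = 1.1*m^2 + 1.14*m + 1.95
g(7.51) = 72.55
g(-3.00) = 8.43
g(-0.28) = 1.72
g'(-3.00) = -5.46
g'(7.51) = 17.66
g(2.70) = 13.05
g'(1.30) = 4.00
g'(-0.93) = -0.91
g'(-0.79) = -0.60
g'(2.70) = 7.08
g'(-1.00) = -1.06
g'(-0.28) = 0.52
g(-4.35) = 17.81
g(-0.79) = 1.74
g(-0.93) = 1.84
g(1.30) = 5.29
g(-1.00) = 1.91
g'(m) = 2.2*m + 1.14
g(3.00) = 15.27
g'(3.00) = 7.74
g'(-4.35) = -8.43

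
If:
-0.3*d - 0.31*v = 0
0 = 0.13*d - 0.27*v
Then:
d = 0.00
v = 0.00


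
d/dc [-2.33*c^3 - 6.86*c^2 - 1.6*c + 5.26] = -6.99*c^2 - 13.72*c - 1.6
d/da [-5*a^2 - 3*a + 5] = -10*a - 3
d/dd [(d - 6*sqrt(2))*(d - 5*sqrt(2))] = 2*d - 11*sqrt(2)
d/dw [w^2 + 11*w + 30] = 2*w + 11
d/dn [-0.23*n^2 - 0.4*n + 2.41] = -0.46*n - 0.4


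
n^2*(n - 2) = n^3 - 2*n^2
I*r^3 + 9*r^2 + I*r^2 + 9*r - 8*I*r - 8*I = (r - 8*I)*(r - I)*(I*r + I)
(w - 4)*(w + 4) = w^2 - 16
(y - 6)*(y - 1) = y^2 - 7*y + 6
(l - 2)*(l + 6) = l^2 + 4*l - 12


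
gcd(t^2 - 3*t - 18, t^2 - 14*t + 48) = t - 6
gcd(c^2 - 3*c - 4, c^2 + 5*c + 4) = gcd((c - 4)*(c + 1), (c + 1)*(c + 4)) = c + 1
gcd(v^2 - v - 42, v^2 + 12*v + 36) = v + 6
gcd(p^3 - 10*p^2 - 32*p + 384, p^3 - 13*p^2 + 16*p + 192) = p^2 - 16*p + 64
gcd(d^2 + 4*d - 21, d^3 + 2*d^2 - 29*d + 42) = d^2 + 4*d - 21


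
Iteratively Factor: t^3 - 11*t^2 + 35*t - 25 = (t - 5)*(t^2 - 6*t + 5) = (t - 5)^2*(t - 1)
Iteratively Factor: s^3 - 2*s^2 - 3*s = (s - 3)*(s^2 + s) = s*(s - 3)*(s + 1)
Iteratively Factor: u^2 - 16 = (u + 4)*(u - 4)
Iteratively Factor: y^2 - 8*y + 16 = (y - 4)*(y - 4)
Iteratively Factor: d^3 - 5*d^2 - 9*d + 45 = (d - 3)*(d^2 - 2*d - 15) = (d - 3)*(d + 3)*(d - 5)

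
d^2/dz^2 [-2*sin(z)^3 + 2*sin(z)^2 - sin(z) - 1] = 18*sin(z)^3 - 8*sin(z)^2 - 11*sin(z) + 4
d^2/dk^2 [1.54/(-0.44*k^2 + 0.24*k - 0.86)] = (0.596288*k^2 - 0.325248*k - 1.54*(0.88*k - 0.24)*(1.76*k - 0.48) + 1.165472)/(0.44*k^2 - 0.24*k + 0.86)^3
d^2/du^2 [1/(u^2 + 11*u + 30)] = 2*(-u^2 - 11*u + (2*u + 11)^2 - 30)/(u^2 + 11*u + 30)^3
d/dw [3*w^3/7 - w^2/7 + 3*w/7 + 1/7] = 9*w^2/7 - 2*w/7 + 3/7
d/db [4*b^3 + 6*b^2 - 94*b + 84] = 12*b^2 + 12*b - 94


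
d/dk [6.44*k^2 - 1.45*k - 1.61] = 12.88*k - 1.45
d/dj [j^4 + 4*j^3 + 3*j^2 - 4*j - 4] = 4*j^3 + 12*j^2 + 6*j - 4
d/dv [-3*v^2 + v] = 1 - 6*v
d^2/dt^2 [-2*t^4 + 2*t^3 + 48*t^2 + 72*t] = -24*t^2 + 12*t + 96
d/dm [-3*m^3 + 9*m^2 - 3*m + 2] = -9*m^2 + 18*m - 3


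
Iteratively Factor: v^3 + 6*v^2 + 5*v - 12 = (v + 4)*(v^2 + 2*v - 3) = (v + 3)*(v + 4)*(v - 1)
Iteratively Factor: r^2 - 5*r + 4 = (r - 4)*(r - 1)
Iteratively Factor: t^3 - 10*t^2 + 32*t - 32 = (t - 4)*(t^2 - 6*t + 8) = (t - 4)*(t - 2)*(t - 4)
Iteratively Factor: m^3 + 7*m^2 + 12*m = (m)*(m^2 + 7*m + 12) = m*(m + 3)*(m + 4)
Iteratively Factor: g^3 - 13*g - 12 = (g + 1)*(g^2 - g - 12) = (g - 4)*(g + 1)*(g + 3)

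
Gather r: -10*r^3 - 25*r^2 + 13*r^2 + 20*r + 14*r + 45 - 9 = -10*r^3 - 12*r^2 + 34*r + 36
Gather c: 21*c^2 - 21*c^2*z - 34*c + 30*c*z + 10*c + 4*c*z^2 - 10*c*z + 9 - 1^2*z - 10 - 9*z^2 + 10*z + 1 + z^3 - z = c^2*(21 - 21*z) + c*(4*z^2 + 20*z - 24) + z^3 - 9*z^2 + 8*z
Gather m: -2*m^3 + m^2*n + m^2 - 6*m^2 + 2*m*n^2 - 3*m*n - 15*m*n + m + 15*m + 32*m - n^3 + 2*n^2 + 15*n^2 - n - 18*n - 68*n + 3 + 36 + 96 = -2*m^3 + m^2*(n - 5) + m*(2*n^2 - 18*n + 48) - n^3 + 17*n^2 - 87*n + 135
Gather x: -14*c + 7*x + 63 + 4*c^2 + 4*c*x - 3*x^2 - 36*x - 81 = 4*c^2 - 14*c - 3*x^2 + x*(4*c - 29) - 18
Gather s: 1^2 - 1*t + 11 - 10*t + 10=22 - 11*t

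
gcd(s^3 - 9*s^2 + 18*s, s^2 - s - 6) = s - 3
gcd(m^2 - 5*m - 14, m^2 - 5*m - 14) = m^2 - 5*m - 14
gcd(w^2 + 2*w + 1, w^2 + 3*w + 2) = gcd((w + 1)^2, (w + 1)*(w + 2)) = w + 1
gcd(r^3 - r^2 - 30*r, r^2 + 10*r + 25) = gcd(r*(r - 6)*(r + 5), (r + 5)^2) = r + 5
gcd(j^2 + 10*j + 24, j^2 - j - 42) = j + 6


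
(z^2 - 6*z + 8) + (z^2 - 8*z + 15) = 2*z^2 - 14*z + 23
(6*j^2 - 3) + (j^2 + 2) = 7*j^2 - 1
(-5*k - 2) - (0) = -5*k - 2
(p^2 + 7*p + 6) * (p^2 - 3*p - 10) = p^4 + 4*p^3 - 25*p^2 - 88*p - 60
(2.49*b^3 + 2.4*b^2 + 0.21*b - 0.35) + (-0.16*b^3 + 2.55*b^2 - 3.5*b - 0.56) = 2.33*b^3 + 4.95*b^2 - 3.29*b - 0.91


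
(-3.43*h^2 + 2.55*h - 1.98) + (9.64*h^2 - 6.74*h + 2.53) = 6.21*h^2 - 4.19*h + 0.55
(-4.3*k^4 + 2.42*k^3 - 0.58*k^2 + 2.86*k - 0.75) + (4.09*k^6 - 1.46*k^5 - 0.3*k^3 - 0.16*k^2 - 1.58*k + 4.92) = 4.09*k^6 - 1.46*k^5 - 4.3*k^4 + 2.12*k^3 - 0.74*k^2 + 1.28*k + 4.17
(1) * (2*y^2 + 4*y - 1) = 2*y^2 + 4*y - 1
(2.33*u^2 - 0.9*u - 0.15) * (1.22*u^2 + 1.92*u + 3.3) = 2.8426*u^4 + 3.3756*u^3 + 5.778*u^2 - 3.258*u - 0.495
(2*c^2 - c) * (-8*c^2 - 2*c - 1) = -16*c^4 + 4*c^3 + c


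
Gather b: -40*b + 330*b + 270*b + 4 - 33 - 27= 560*b - 56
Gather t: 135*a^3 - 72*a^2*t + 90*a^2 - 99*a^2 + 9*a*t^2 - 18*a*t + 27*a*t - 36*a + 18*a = 135*a^3 - 9*a^2 + 9*a*t^2 - 18*a + t*(-72*a^2 + 9*a)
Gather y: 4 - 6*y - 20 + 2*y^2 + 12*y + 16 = 2*y^2 + 6*y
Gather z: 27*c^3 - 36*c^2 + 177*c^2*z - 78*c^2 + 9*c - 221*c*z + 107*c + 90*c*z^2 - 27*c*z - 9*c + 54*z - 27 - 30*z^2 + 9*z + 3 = 27*c^3 - 114*c^2 + 107*c + z^2*(90*c - 30) + z*(177*c^2 - 248*c + 63) - 24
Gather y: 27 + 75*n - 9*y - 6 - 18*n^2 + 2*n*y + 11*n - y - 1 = -18*n^2 + 86*n + y*(2*n - 10) + 20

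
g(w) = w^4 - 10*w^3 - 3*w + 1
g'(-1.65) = -102.64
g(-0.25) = 1.91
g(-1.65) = 58.28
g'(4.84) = -252.25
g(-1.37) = 34.35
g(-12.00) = 38053.00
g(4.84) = -598.56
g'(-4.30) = -875.73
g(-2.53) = 211.50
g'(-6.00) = -1947.00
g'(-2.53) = -259.80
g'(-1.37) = -69.59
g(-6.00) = 3475.00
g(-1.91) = 89.72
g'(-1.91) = -140.31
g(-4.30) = 1150.85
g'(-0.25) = -4.94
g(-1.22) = 25.03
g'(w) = 4*w^3 - 30*w^2 - 3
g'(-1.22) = -54.92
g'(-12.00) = -11235.00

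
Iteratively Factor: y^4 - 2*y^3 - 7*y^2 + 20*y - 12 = (y + 3)*(y^3 - 5*y^2 + 8*y - 4) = (y - 2)*(y + 3)*(y^2 - 3*y + 2) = (y - 2)^2*(y + 3)*(y - 1)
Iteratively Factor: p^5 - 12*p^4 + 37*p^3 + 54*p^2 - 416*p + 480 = (p - 4)*(p^4 - 8*p^3 + 5*p^2 + 74*p - 120) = (p - 4)*(p - 2)*(p^3 - 6*p^2 - 7*p + 60) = (p - 5)*(p - 4)*(p - 2)*(p^2 - p - 12) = (p - 5)*(p - 4)*(p - 2)*(p + 3)*(p - 4)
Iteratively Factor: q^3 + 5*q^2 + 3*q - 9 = (q + 3)*(q^2 + 2*q - 3) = (q + 3)^2*(q - 1)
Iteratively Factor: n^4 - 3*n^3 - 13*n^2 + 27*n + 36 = (n - 4)*(n^3 + n^2 - 9*n - 9) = (n - 4)*(n + 3)*(n^2 - 2*n - 3) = (n - 4)*(n + 1)*(n + 3)*(n - 3)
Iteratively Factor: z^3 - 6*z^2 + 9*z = (z - 3)*(z^2 - 3*z) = (z - 3)^2*(z)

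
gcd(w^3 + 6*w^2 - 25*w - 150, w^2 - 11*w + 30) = w - 5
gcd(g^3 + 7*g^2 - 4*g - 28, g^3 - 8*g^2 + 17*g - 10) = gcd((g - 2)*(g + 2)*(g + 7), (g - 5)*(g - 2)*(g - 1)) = g - 2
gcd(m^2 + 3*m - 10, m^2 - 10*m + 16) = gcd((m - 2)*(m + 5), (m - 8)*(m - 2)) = m - 2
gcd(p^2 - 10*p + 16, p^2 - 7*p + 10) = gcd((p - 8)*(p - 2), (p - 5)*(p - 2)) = p - 2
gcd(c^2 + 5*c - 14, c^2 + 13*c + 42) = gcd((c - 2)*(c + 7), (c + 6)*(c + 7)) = c + 7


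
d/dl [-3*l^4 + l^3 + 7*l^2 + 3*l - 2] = -12*l^3 + 3*l^2 + 14*l + 3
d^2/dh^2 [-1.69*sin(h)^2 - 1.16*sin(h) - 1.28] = 1.16*sin(h) - 3.38*cos(2*h)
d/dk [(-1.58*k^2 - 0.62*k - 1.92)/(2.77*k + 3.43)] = (-4.3766*k^2 - 10.8388*k + 3.1918)/(7.6729*k^2 + 19.0022*k + 11.7649)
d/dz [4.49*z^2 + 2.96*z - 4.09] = 8.98*z + 2.96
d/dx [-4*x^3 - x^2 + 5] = 2*x*(-6*x - 1)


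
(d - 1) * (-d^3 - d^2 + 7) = -d^4 + d^2 + 7*d - 7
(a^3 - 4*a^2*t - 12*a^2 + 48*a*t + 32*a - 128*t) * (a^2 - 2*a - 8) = a^5 - 4*a^4*t - 14*a^4 + 56*a^3*t + 48*a^3 - 192*a^2*t + 32*a^2 - 128*a*t - 256*a + 1024*t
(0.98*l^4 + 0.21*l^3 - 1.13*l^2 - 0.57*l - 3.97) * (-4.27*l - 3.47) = -4.1846*l^5 - 4.2973*l^4 + 4.0964*l^3 + 6.355*l^2 + 18.9298*l + 13.7759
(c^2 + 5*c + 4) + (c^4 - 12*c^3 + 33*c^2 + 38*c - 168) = c^4 - 12*c^3 + 34*c^2 + 43*c - 164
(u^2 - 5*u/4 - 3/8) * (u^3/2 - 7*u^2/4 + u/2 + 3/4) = u^5/2 - 19*u^4/8 + 5*u^3/2 + 25*u^2/32 - 9*u/8 - 9/32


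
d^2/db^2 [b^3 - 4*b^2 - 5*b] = 6*b - 8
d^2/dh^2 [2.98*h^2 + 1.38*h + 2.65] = 5.96000000000000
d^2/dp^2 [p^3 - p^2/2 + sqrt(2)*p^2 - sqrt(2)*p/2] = 6*p - 1 + 2*sqrt(2)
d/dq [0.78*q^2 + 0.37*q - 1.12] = 1.56*q + 0.37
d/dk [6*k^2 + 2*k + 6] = 12*k + 2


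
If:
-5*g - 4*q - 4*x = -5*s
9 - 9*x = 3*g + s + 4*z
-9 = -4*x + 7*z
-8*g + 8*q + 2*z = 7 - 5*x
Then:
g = -803*z/192 - 505/192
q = -1061*z/192 - 607/192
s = -461*z/64 - 215/64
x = 7*z/4 + 9/4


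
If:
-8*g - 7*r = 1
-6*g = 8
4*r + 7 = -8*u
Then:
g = -4/3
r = 29/21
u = -263/168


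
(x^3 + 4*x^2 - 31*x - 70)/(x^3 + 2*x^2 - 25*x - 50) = (x + 7)/(x + 5)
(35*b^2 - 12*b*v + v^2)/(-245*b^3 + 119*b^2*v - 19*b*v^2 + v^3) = 1/(-7*b + v)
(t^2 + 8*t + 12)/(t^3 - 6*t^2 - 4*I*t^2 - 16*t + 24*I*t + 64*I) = (t + 6)/(t^2 - 4*t*(2 + I) + 32*I)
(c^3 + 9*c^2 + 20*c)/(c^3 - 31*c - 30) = c*(c + 4)/(c^2 - 5*c - 6)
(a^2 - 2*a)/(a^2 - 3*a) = (a - 2)/(a - 3)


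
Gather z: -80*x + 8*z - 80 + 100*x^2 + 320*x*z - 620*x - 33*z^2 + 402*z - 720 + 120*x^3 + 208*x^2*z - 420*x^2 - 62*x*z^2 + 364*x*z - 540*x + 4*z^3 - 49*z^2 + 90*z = 120*x^3 - 320*x^2 - 1240*x + 4*z^3 + z^2*(-62*x - 82) + z*(208*x^2 + 684*x + 500) - 800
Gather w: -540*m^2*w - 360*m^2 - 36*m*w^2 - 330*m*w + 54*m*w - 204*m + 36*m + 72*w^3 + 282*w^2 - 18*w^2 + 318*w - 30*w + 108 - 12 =-360*m^2 - 168*m + 72*w^3 + w^2*(264 - 36*m) + w*(-540*m^2 - 276*m + 288) + 96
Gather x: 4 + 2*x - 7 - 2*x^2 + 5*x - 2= -2*x^2 + 7*x - 5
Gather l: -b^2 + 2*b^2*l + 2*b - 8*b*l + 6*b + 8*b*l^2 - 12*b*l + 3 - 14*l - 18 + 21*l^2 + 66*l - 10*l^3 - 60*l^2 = -b^2 + 8*b - 10*l^3 + l^2*(8*b - 39) + l*(2*b^2 - 20*b + 52) - 15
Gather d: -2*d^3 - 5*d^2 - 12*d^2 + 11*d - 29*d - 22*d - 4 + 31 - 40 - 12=-2*d^3 - 17*d^2 - 40*d - 25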